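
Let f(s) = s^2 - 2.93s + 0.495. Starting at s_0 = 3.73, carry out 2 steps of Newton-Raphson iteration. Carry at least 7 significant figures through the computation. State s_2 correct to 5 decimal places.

2.76501

f'(s) = 2s - 2.93
s_0 = 3.730000: f = 3.479000, f' = 4.530000 → s_1 = 3.730000 - (3.479000)/(4.530000) = 2.962009
s_1 = 2.962009: f = 0.589810, f' = 2.994018 → s_2 = 2.962009 - (0.589810)/(2.994018) = 2.765013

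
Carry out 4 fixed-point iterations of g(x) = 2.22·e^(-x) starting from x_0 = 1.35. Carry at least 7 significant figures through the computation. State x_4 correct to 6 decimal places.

1.174159

x_1 = g(1.350000) = 0.575513
x_2 = g(0.575513) = 1.248564
x_3 = g(1.248564) = 0.636955
x_4 = g(0.636955) = 1.174159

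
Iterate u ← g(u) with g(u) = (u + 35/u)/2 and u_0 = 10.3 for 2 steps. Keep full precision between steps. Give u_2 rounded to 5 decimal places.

u_1 = g(10.300000) = 6.849029
u_2 = g(6.849029) = 5.979621

5.97962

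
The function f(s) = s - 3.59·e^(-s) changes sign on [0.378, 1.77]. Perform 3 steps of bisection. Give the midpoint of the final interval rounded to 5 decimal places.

1.16100

f(0.378000) = -2.081977, f(1.770000) = 1.158505 (opposite signs)
step 1: m = 1.074000, f(m) = -0.152485 < 0 → root in [1.074000, 1.770000]
step 2: m = 1.422000, f(m) = 0.555980 > 0 → root in [1.074000, 1.422000]
step 3: m = 1.248000, f(m) = 0.217389 > 0 → root in [1.074000, 1.248000]
Midpoint of [1.074000, 1.248000] = 1.161000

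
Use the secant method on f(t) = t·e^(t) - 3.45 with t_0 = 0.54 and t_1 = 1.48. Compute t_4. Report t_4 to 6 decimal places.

1.127392

Secant update: t_(k+1) = t_k − f(t_k)·(t_k − t_(k-1))/(f(t_k) − f(t_(k-1))).
f(t_0) = -2.523356, f(t_1) = 3.051560
t_2 = 1.480000 - (3.051560)·(1.480000 - 0.540000)/(3.051560 - (-2.523356)) = 0.965469; f(t_2) = -0.914659
t_3 = 0.965469 - (-0.914659)·(0.965469 - 1.480000)/(-0.914659 - (3.051560)) = 1.084126; f(t_3) = -0.244395
t_4 = 1.084126 - (-0.244395)·(1.084126 - 0.965469)/(-0.244395 - (-0.914659)) = 1.127392; f(t_4) = 0.030927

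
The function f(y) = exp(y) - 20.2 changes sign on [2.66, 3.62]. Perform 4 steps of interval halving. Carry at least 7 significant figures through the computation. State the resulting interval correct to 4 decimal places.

f(2.660000) = -5.903711, f(3.620000) = 17.137568 (opposite signs)
step 1: m = 3.140000, f(m) = 2.903867 > 0 → root in [2.660000, 3.140000]
step 2: m = 2.900000, f(m) = -2.025855 < 0 → root in [2.900000, 3.140000]
step 3: m = 3.020000, f(m) = 0.291292 > 0 → root in [2.900000, 3.020000]
step 4: m = 2.960000, f(m) = -0.902028 < 0 → root in [2.960000, 3.020000]

[2.9600, 3.0200]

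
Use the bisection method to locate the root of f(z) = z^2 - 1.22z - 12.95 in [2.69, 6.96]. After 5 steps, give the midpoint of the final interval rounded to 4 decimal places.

f(2.690000) = -8.995700, f(6.960000) = 27.000400 (opposite signs)
step 1: m = 4.825000, f(m) = 4.444125 > 0 → root in [2.690000, 4.825000]
step 2: m = 3.757500, f(m) = -3.415344 < 0 → root in [3.757500, 4.825000]
step 3: m = 4.291250, f(m) = 0.229502 > 0 → root in [3.757500, 4.291250]
step 4: m = 4.024375, f(m) = -1.664143 < 0 → root in [4.024375, 4.291250]
step 5: m = 4.157813, f(m) = -0.735126 < 0 → root in [4.157813, 4.291250]
Midpoint of [4.157813, 4.291250] = 4.224531

4.2245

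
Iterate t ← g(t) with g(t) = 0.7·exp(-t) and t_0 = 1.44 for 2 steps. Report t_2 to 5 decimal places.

t_1 = g(1.440000) = 0.165849
t_2 = g(0.165849) = 0.593022

0.59302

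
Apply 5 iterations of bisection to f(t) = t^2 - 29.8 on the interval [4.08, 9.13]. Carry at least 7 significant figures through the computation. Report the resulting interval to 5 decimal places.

f(4.080000) = -13.153600, f(9.130000) = 53.556900 (opposite signs)
step 1: m = 6.605000, f(m) = 13.826025 > 0 → root in [4.080000, 6.605000]
step 2: m = 5.342500, f(m) = -1.257694 < 0 → root in [5.342500, 6.605000]
step 3: m = 5.973750, f(m) = 5.885689 > 0 → root in [5.342500, 5.973750]
step 4: m = 5.658125, f(m) = 2.214379 > 0 → root in [5.342500, 5.658125]
step 5: m = 5.500312, f(m) = 0.453438 > 0 → root in [5.342500, 5.500312]

[5.34250, 5.50031]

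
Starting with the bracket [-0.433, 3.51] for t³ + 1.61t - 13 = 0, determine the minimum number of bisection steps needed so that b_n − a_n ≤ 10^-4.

Initial width b − a = 3.51 − -0.433 = 3.943000.
After n steps the width is (b−a)/2^n; need (b−a)/2^n ≤ 10^-4.
So n ≥ log₂(3.943000/10^-4) = log₂(39430.0000) ≈ 15.2670.
Hence n = 16.

16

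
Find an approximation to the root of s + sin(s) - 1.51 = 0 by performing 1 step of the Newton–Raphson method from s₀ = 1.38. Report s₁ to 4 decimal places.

f'(s) = 1 + cos(s)
s_0 = 1.380000: f = 0.851854, f' = 1.189641 → s_1 = 1.380000 - (0.851854)/(1.189641) = 0.663941

0.6639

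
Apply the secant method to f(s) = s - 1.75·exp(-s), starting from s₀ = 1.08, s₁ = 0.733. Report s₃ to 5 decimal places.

0.79241

f(s_0) = 0.485708, f(s_1) = -0.107815
s_2 = 0.733000 - (-0.107815)·(0.733000 - 1.080000)/(-0.107815 - (0.485708)) = 0.796033; f(s_2) = 0.006582
s_3 = 0.796033 - (0.006582)·(0.796033 - 0.733000)/(0.006582 - (-0.107815)) = 0.792406; f(s_3) = 0.000087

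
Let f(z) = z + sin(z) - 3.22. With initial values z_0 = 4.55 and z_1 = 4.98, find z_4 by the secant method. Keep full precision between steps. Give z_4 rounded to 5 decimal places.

3.96808

f(z_0) = 0.343156, f(z_1) = 0.795595
z_2 = 4.980000 - (0.795595)·(4.980000 - 4.550000)/(0.795595 - (0.343156)) = 4.223863; f(z_2) = 0.120837
z_3 = 4.223863 - (0.120837)·(4.223863 - 4.980000)/(0.120837 - (0.795595)) = 4.088452; f(z_3) = 0.056867
z_4 = 4.088452 - (0.056867)·(4.088452 - 4.223863)/(0.056867 - (0.120837)) = 3.968076; f(z_4) = 0.012522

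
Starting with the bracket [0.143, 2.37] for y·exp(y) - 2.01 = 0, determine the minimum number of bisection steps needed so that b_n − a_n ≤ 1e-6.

Initial width b − a = 2.37 − 0.143 = 2.227000.
After n steps the width is (b−a)/2^n; need (b−a)/2^n ≤ 1e-6.
So n ≥ log₂(2.227000/1e-6) = log₂(2227000.0000) ≈ 21.0867.
Hence n = 22.

22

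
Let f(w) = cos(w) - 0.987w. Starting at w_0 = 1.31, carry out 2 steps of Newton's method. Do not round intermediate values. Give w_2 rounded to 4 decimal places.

f'(w) = -sin(w) - 0.987
w_0 = 1.310000: f = -1.035120, f' = -1.953185 → w_1 = 1.310000 - (-1.035120)/(-1.953185) = 0.780035
w_1 = 0.780035: f = -0.059005, f' = -1.690304 → w_2 = 0.780035 - (-0.059005)/(-1.690304) = 0.745127

0.7451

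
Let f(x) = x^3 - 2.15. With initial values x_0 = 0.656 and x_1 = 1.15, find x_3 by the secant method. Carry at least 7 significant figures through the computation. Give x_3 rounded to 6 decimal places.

f(x_0) = -1.867700, f(x_1) = -0.629125
x_2 = 1.150000 - (-0.629125)·(1.150000 - 0.656000)/(-0.629125 - (-1.867700)) = 1.400924; f(x_2) = 0.599435
x_3 = 1.400924 - (0.599435)·(1.400924 - 1.150000)/(0.599435 - (-0.629125)) = 1.278494; f(x_3) = -0.060242

1.278494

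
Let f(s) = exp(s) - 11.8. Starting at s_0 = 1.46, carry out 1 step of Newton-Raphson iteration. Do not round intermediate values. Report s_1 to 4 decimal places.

f'(s) = exp(s)
s_0 = 1.460000: f = -7.494040, f' = 4.305960 → s_1 = 1.460000 - (-7.494040)/(4.305960) = 3.200388

3.2004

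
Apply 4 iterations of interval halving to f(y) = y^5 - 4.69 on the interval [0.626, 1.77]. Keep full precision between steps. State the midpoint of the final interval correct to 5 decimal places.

f(0.626000) = -4.593867, f(1.770000) = 12.682660 (opposite signs)
step 1: m = 1.198000, f(m) = -2.222347 < 0 → root in [1.198000, 1.770000]
step 2: m = 1.484000, f(m) = 2.507298 > 0 → root in [1.198000, 1.484000]
step 3: m = 1.341000, f(m) = -0.353455 < 0 → root in [1.341000, 1.484000]
step 4: m = 1.412500, f(m) = 0.932666 > 0 → root in [1.341000, 1.412500]
Midpoint of [1.341000, 1.412500] = 1.376750

1.37675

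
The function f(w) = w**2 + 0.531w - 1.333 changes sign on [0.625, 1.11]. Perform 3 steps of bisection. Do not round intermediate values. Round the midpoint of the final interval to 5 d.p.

f(0.625000) = -0.610500, f(1.110000) = 0.488510 (opposite signs)
step 1: m = 0.867500, f(m) = -0.119801 < 0 → root in [0.867500, 1.110000]
step 2: m = 0.988750, f(m) = 0.169653 > 0 → root in [0.867500, 0.988750]
step 3: m = 0.928125, f(m) = 0.021250 > 0 → root in [0.867500, 0.928125]
Midpoint of [0.867500, 0.928125] = 0.897813

0.89781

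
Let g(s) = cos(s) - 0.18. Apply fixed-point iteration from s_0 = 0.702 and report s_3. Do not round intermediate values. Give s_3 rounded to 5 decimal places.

s_1 = g(0.702000) = 0.583552
s_2 = g(0.583552) = 0.654511
s_3 = g(0.654511) = 0.613346

0.61335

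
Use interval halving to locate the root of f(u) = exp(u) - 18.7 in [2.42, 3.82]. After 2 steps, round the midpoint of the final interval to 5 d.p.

f(2.420000) = -7.454141, f(3.820000) = 26.904208 (opposite signs)
step 1: m = 3.120000, f(m) = 3.946380 > 0 → root in [2.420000, 3.120000]
step 2: m = 2.770000, f(m) = -2.741366 < 0 → root in [2.770000, 3.120000]
Midpoint of [2.770000, 3.120000] = 2.945000

2.94500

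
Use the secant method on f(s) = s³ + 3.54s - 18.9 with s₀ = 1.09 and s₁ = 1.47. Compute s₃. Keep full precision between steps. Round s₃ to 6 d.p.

2.088042

Secant update: s_(k+1) = s_k − f(s_k)·(s_k − s_(k-1))/(f(s_k) − f(s_(k-1))).
f(s_0) = -13.746371, f(s_1) = -10.519677
s_2 = 1.470000 - (-10.519677)·(1.470000 - 1.090000)/(-10.519677 - (-13.746371)) = 2.708877; f(s_2) = 10.567206
s_3 = 2.708877 - (10.567206)·(2.708877 - 1.470000)/(10.567206 - (-10.519677)) = 2.088042; f(s_3) = -2.404631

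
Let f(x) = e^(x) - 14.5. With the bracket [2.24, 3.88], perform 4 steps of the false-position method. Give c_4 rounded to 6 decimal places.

2.648168

False-position update: c = (a·f(b) − b·f(a))/(f(b) − f(a)); replace the endpoint whose sign matches f(c).
f(2.240000) = -5.106669, f(3.880000) = 33.924215
step 1: c = 2.454572, f(c) = -2.858549 < 0 → new bracket [2.454572, 3.880000]
step 2: c = 2.565348, f(c) = -1.494813 < 0 → new bracket [2.565348, 3.880000]
step 3: c = 2.620831, f(c) = -0.752852 < 0 → new bracket [2.620831, 3.880000]
step 4: c = 2.648168, f(c) = -0.371862 < 0 → new bracket [2.648168, 3.880000]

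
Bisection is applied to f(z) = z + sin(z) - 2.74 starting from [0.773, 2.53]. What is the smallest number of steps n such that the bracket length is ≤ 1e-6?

21

Initial width b − a = 2.53 − 0.773 = 1.757000.
After n steps the width is (b−a)/2^n; need (b−a)/2^n ≤ 1e-6.
So n ≥ log₂(1.757000/1e-6) = log₂(1757000.0000) ≈ 20.7447.
Hence n = 21.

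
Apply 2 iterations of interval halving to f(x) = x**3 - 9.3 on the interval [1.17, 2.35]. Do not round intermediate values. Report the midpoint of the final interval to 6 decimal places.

2.202500

f(1.170000) = -7.698387, f(2.350000) = 3.677875 (opposite signs)
step 1: m = 1.760000, f(m) = -3.848224 < 0 → root in [1.760000, 2.350000]
step 2: m = 2.055000, f(m) = -0.621684 < 0 → root in [2.055000, 2.350000]
Midpoint of [2.055000, 2.350000] = 2.202500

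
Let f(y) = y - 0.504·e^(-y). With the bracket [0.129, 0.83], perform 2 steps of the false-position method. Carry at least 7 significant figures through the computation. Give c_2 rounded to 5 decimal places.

f(0.129000) = -0.314003, f(0.830000) = 0.610231
step 1: c = 0.367160, f(c) = 0.018040 > 0 → new bracket [0.129000, 0.367160]
step 2: c = 0.354221, f(c) = 0.000554 > 0 → new bracket [0.129000, 0.354221]

0.35422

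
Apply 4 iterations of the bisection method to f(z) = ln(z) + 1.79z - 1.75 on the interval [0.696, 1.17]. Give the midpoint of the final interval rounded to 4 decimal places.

f(0.696000) = -0.866566, f(1.170000) = 0.501304 (opposite signs)
step 1: m = 0.933000, f(m) = -0.149280 < 0 → root in [0.933000, 1.170000]
step 2: m = 1.051500, f(m) = 0.182403 > 0 → root in [0.933000, 1.051500]
step 3: m = 0.992250, f(m) = 0.018347 > 0 → root in [0.933000, 0.992250]
step 4: m = 0.962625, f(m) = -0.064993 < 0 → root in [0.962625, 0.992250]
Midpoint of [0.962625, 0.992250] = 0.977437

0.9774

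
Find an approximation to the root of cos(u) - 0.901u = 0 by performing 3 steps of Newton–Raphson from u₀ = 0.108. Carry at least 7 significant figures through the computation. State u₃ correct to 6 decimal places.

0.785077

Newton update: u ← u − f(u)/f'(u).
f'(u) = -sin(u) - 0.901
u_0 = 0.108000: f = 0.896866, f' = -1.008790 → u_1 = 0.108000 - (0.896866)/(-1.008790) = 0.997051
u_1 = 0.997051: f = -0.355561, f' = -1.740874 → u_2 = 0.997051 - (-0.355561)/(-1.740874) = 0.792808
u_2 = 0.792808: f = -0.012472, f' = -1.613327 → u_3 = 0.792808 - (-0.012472)/(-1.613327) = 0.785077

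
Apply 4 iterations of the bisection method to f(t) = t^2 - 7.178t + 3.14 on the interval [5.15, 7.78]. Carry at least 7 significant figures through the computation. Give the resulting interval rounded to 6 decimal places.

f(5.150000) = -7.304200, f(7.780000) = 7.823560 (opposite signs)
step 1: m = 6.465000, f(m) = -1.469545 < 0 → root in [6.465000, 7.780000]
step 2: m = 7.122500, f(m) = 2.744701 > 0 → root in [6.465000, 7.122500]
step 3: m = 6.793750, f(m) = 0.529502 > 0 → root in [6.465000, 6.793750]
step 4: m = 6.629375, f(m) = -0.497041 < 0 → root in [6.629375, 6.793750]

[6.629375, 6.793750]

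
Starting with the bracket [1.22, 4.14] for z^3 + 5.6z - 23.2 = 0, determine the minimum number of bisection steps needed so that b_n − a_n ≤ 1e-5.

Initial width b − a = 4.14 − 1.22 = 2.920000.
After n steps the width is (b−a)/2^n; need (b−a)/2^n ≤ 1e-5.
So n ≥ log₂(2.920000/1e-5) = log₂(292000.0000) ≈ 18.1556.
Hence n = 19.

19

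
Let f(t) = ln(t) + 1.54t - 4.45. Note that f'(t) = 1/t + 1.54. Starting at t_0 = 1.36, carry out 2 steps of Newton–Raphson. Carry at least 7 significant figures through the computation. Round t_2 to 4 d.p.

2.3378

Newton update: t ← t − f(t)/f'(t).
t_0 = 1.360000: f = -2.048115, f' = 2.275294 → t_1 = 1.360000 - (-2.048115)/(2.275294) = 2.260154
t_1 = 2.260154: f = -0.153930, f' = 1.982448 → t_2 = 2.260154 - (-0.153930)/(1.982448) = 2.337800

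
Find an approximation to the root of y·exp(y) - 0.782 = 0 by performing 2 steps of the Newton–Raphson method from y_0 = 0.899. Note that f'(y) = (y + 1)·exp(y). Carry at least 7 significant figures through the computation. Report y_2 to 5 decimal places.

0.49208

Newton update: y ← y − f(y)/f'(y).
y_0 = 0.899000: f = 1.426973, f' = 4.666118 → y_1 = 0.899000 - (1.426973)/(4.666118) = 0.593184
y_1 = 0.593184: f = 0.291510, f' = 2.883252 → y_2 = 0.593184 - (0.291510)/(2.883252) = 0.492080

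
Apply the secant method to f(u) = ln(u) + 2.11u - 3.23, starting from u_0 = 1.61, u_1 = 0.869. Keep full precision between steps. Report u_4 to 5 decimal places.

Secant update: u_(k+1) = u_k − f(u_k)·(u_k − u_(k-1))/(f(u_k) − f(u_(k-1))).
f(u_0) = 0.643334, f(u_1) = -1.536822
u_2 = 0.869000 - (-1.536822)·(0.869000 - 1.610000)/(-1.536822 - (0.643334)) = 1.391341; f(u_2) = 0.035998
u_3 = 1.391341 - (0.035998)·(1.391341 - 0.869000)/(0.035998 - (-1.536822)) = 1.379386; f(u_3) = 0.002143
u_4 = 1.379386 - (0.002143)·(1.379386 - 1.391341)/(0.002143 - (0.035998)) = 1.378629; f(u_4) = -0.000003

1.37863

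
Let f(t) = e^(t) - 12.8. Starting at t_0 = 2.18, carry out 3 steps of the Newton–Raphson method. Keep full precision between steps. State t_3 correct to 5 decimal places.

f'(t) = e^(t)
t_0 = 2.180000: f = -3.953694, f' = 8.846306 → t_1 = 2.180000 - (-3.953694)/(8.846306) = 2.626932
t_1 = 2.626932: f = 1.031265, f' = 13.831265 → t_2 = 2.626932 - (1.031265)/(13.831265) = 2.552371
t_2 = 2.552371: f = 0.037508, f' = 12.837508 → t_3 = 2.552371 - (0.037508)/(12.837508) = 2.549449

2.54945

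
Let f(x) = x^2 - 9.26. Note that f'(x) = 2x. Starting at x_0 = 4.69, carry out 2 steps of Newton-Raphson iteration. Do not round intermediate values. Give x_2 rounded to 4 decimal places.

x_0 = 4.690000: f = 12.736100, f' = 9.380000 → x_1 = 4.690000 - (12.736100)/(9.380000) = 3.332207
x_1 = 3.332207: f = 1.843602, f' = 6.664414 → x_2 = 3.332207 - (1.843602)/(6.664414) = 3.055573

3.0556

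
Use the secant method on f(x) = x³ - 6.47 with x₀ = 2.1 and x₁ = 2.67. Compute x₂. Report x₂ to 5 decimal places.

Secant update: x_(k+1) = x_k − f(x_k)·(x_k − x_(k-1))/(f(x_k) − f(x_(k-1))).
f(x_0) = 2.791000, f(x_1) = 12.564163
x_2 = 2.670000 - (12.564163)·(2.670000 - 2.100000)/(12.564163 - (2.791000)) = 1.937221; f(x_2) = 0.800047

1.93722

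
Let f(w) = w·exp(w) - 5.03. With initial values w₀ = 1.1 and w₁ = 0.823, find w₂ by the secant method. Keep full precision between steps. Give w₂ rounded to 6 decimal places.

Secant update: w_(k+1) = w_k − f(w_k)·(w_k − w_(k-1))/(f(w_k) − f(w_(k-1))).
f(w_0) = -1.725417, f(w_1) = -3.155764
w_2 = 0.823000 - (-3.155764)·(0.823000 - 1.100000)/(-3.155764 - (-1.725417)) = 1.434143; f(w_2) = 0.987733

1.434143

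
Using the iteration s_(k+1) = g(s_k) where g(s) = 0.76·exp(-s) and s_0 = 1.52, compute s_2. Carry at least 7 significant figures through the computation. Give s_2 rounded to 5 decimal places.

s_1 = g(1.520000) = 0.166221
s_2 = g(0.166221) = 0.643613

0.64361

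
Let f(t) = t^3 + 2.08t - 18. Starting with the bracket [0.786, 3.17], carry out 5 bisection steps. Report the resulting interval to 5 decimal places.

f(0.786000) = -15.879532, f(3.170000) = 20.448613 (opposite signs)
step 1: m = 1.978000, f(m) = -6.146867 < 0 → root in [1.978000, 3.170000]
step 2: m = 2.574000, f(m) = 4.407895 > 0 → root in [1.978000, 2.574000]
step 3: m = 2.276000, f(m) = -1.475839 < 0 → root in [2.276000, 2.574000]
step 4: m = 2.425000, f(m) = 1.304516 > 0 → root in [2.276000, 2.425000]
step 5: m = 2.350500, f(m) = -0.124799 < 0 → root in [2.350500, 2.425000]

[2.35050, 2.42500]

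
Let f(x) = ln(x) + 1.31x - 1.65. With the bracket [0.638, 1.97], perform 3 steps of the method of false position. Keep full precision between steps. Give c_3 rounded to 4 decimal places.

f(0.638000) = -1.263637, f(1.970000) = 1.608734
step 1: c = 1.223984, f(c) = 0.155531 > 0 → new bracket [0.638000, 1.223984]
step 2: c = 1.159765, f(c) = 0.017509 > 0 → new bracket [0.638000, 1.159765]
step 3: c = 1.152634, f(c) = 0.002000 > 0 → new bracket [0.638000, 1.152634]

1.1526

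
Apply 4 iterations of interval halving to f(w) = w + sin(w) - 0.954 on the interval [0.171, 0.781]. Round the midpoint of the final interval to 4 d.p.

f(0.171000) = -0.612832, f(0.781000) = 0.530990 (opposite signs)
step 1: m = 0.476000, f(m) = -0.019772 < 0 → root in [0.476000, 0.781000]
step 2: m = 0.628500, f(m) = 0.262432 > 0 → root in [0.476000, 0.628500]
step 3: m = 0.552250, f(m) = 0.122854 > 0 → root in [0.476000, 0.552250]
step 4: m = 0.514125, f(m) = 0.051898 > 0 → root in [0.476000, 0.514125]
Midpoint of [0.476000, 0.514125] = 0.495063

0.4951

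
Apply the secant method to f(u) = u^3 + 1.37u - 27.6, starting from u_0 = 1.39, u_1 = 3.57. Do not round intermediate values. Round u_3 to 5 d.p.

f(u_0) = -23.010081, f(u_1) = 22.790193
u_2 = 3.570000 - (22.790193)·(3.570000 - 1.390000)/(22.790193 - (-23.010081)) = 2.485233; f(u_2) = -8.845478
u_3 = 2.485233 - (-8.845478)·(2.485233 - 3.570000)/(-8.845478 - (22.790193)) = 2.788539; f(u_3) = -2.096166

2.78854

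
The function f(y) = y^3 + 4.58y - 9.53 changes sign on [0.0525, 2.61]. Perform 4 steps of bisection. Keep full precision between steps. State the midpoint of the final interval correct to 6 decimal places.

f(0.052500) = -9.289405, f(2.610000) = 20.203381 (opposite signs)
step 1: m = 1.331250, f(m) = -1.073598 < 0 → root in [1.331250, 2.610000]
step 2: m = 1.970625, f(m) = 7.148114 > 0 → root in [1.331250, 1.970625]
step 3: m = 1.650937, f(m) = 2.531080 > 0 → root in [1.331250, 1.650937]
step 4: m = 1.491094, f(m) = 0.614448 > 0 → root in [1.331250, 1.491094]
Midpoint of [1.331250, 1.491094] = 1.411172

1.411172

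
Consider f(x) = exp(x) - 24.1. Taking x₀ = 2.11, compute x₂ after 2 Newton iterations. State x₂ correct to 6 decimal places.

3.459411

f'(x) = exp(x)
x_0 = 2.110000: f = -15.851759, f' = 8.248241 → x_1 = 2.110000 - (-15.851759)/(8.248241) = 4.031835
x_1 = 4.031835: f = 32.264244, f' = 56.364244 → x_2 = 4.031835 - (32.264244)/(56.364244) = 3.459411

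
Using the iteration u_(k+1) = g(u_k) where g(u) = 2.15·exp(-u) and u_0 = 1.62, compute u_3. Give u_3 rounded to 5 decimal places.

0.52758

u_1 = g(1.620000) = 0.425482
u_2 = g(0.425482) = 1.404927
u_3 = g(1.404927) = 0.527577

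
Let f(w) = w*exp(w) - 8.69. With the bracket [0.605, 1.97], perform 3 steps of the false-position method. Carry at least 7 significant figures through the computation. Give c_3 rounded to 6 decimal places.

1.646311

False-position update: c = (a·f(b) − b·f(a))/(f(b) − f(a)); replace the endpoint whose sign matches f(c).
f(0.605000) = -7.582092, f(1.970000) = 5.436233
step 1: c = 1.399999, f(c) = -3.012729 < 0 → new bracket [1.399999, 1.970000]
step 2: c = 1.603250, f(c) = -0.723202 < 0 → new bracket [1.603250, 1.970000]
step 3: c = 1.646311, f(c) = -0.149252 < 0 → new bracket [1.646311, 1.970000]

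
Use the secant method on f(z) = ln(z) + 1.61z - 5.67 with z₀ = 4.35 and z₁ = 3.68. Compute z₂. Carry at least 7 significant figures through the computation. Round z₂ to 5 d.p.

f(z_0) = 2.803676, f(z_1) = 1.557713
z_2 = 3.680000 - (1.557713)·(3.680000 - 4.350000)/(1.557713 - (2.803676)) = 2.842361; f(z_2) = -0.049164

2.84236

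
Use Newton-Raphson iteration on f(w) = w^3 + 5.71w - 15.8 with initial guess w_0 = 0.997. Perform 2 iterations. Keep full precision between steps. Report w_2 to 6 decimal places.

1.802514

Newton update: w ← w − f(w)/f'(w).
f'(w) = 3w^2 + 5.71
w_0 = 0.997000: f = -9.116103, f' = 8.692027 → w_1 = 0.997000 - (-9.116103)/(8.692027) = 2.045789
w_1 = 2.045789: f = 4.443601, f' = 18.265759 → w_2 = 2.045789 - (4.443601)/(18.265759) = 1.802514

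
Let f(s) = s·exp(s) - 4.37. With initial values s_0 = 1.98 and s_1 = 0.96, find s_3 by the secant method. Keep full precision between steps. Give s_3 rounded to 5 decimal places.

1.28193

f(s_0) = 9.970631, f(s_1) = -1.862771
s_2 = 0.960000 - (-1.862771)·(0.960000 - 1.980000)/(-1.862771 - (9.970631)) = 1.120565; f(s_2) = -0.933693
s_3 = 1.120565 - (-0.933693)·(1.120565 - 0.960000)/(-0.933693 - (-1.862771)) = 1.281927; f(s_3) = 0.249521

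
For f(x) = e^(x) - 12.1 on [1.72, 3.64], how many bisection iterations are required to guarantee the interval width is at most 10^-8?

28

Initial width b − a = 3.64 − 1.72 = 1.920000.
After n steps the width is (b−a)/2^n; need (b−a)/2^n ≤ 10^-8.
So n ≥ log₂(1.920000/10^-8) = log₂(192000000.0000) ≈ 27.5165.
Hence n = 28.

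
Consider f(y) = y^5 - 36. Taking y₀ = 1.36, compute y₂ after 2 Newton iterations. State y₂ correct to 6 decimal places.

2.623409

Newton update: y ← y − f(y)/f'(y).
f'(y) = 5y⁴
y_0 = 1.360000: f = -31.347413, f' = 17.105101 → y_1 = 1.360000 - (-31.347413)/(17.105101) = 3.192635
y_1 = 3.192635: f = 295.700860, f' = 519.478147 → y_2 = 3.192635 - (295.700860)/(519.478147) = 2.623409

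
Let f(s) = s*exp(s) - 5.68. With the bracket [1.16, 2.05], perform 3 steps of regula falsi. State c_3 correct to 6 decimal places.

f(1.160000) = -1.979677, f(2.050000) = 10.244197
step 1: c = 1.304137, f(c) = -0.874897 < 0 → new bracket [1.304137, 2.050000]
step 2: c = 1.362825, f(c) = -0.355152 < 0 → new bracket [1.362825, 2.050000]
step 3: c = 1.385850, f(c) = -0.139065 < 0 → new bracket [1.385850, 2.050000]

1.385850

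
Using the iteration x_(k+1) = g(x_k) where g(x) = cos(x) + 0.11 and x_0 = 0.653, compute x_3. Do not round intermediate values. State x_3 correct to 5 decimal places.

x_1 = g(0.653000) = 0.904265
x_2 = g(0.904265) = 0.728264
x_3 = g(0.728264) = 0.856331

0.85633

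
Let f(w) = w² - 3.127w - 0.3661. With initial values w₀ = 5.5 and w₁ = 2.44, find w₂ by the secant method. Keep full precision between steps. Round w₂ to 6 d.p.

2.864347

f(w_0) = 12.685400, f(w_1) = -2.042380
w_2 = 2.440000 - (-2.042380)·(2.440000 - 5.500000)/(-2.042380 - (12.685400)) = 2.864347; f(w_2) = -1.118430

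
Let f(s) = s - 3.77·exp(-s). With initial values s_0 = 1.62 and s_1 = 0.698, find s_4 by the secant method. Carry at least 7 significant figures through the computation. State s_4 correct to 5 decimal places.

f(s_0) = 0.873922, f(s_1) = -1.177875
s_2 = 0.698000 - (-1.177875)·(0.698000 - 1.620000)/(-1.177875 - (0.873922)) = 1.227292; f(s_2) = 0.122362
s_3 = 1.227292 - (0.122362)·(1.227292 - 0.698000)/(0.122362 - (-1.177875)) = 1.177482; f(s_3) = 0.016121
s_4 = 1.177482 - (0.016121)·(1.177482 - 1.227292)/(0.016121 - (0.122362)) = 1.169924; f(s_4) = -0.000248

1.16992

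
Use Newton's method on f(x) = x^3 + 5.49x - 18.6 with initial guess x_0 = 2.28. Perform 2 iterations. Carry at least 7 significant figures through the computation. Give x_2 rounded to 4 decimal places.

Newton update: x ← x − f(x)/f'(x).
f'(x) = 3x^2 + 5.49
x_0 = 2.280000: f = 5.769552, f' = 21.085200 → x_1 = 2.280000 - (5.769552)/(21.085200) = 2.006370
x_1 = 2.006370: f = 0.491648, f' = 17.566557 → x_2 = 2.006370 - (0.491648)/(17.566557) = 1.978382

1.9784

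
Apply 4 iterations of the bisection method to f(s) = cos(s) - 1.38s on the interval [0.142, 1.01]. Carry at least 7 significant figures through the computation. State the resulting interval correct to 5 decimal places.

[0.57600, 0.63025]

f(0.142000) = 0.793975, f(1.010000) = -0.861939 (opposite signs)
step 1: m = 0.576000, f(m) = 0.043768 > 0 → root in [0.576000, 1.010000]
step 2: m = 0.793000, f(m) = -0.392629 < 0 → root in [0.576000, 0.793000]
step 3: m = 0.684500, f(m) = -0.169875 < 0 → root in [0.576000, 0.684500]
step 4: m = 0.630250, f(m) = -0.061865 < 0 → root in [0.576000, 0.630250]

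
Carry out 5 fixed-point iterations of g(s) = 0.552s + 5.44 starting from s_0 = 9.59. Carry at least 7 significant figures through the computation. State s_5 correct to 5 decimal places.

12.01202

s_1 = g(9.590000) = 10.733680
s_2 = g(10.733680) = 11.364991
s_3 = g(11.364991) = 11.713475
s_4 = g(11.713475) = 11.905838
s_5 = g(11.905838) = 12.012023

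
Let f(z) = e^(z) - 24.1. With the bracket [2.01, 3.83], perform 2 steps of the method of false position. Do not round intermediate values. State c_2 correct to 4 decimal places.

3.0645

False-position update: c = (a·f(b) − b·f(a))/(f(b) − f(a)); replace the endpoint whose sign matches f(c).
f(2.010000) = -16.636683, f(3.830000) = 21.962538
step 1: c = 2.794440, f(c) = -7.746536 < 0 → new bracket [2.794440, 3.830000]
step 2: c = 3.064458, f(c) = -2.677144 < 0 → new bracket [3.064458, 3.830000]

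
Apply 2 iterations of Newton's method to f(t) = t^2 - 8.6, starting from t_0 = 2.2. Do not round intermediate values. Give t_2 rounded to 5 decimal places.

2.93501

Newton update: t ← t − f(t)/f'(t).
f'(t) = 2t
t_0 = 2.200000: f = -3.760000, f' = 4.400000 → t_1 = 2.200000 - (-3.760000)/(4.400000) = 3.054545
t_1 = 3.054545: f = 0.730248, f' = 6.109091 → t_2 = 3.054545 - (0.730248)/(6.109091) = 2.935011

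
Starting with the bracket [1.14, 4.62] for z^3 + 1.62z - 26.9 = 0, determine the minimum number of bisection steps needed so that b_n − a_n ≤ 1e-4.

Initial width b − a = 4.62 − 1.14 = 3.480000.
After n steps the width is (b−a)/2^n; need (b−a)/2^n ≤ 1e-4.
So n ≥ log₂(3.480000/1e-4) = log₂(34800.0000) ≈ 15.0868.
Hence n = 16.

16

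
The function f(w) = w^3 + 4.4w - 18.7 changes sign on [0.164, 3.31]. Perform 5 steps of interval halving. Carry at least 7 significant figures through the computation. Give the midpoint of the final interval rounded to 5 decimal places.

f(0.164000) = -17.973989, f(3.310000) = 32.128691 (opposite signs)
step 1: m = 1.737000, f(m) = -5.816377 < 0 → root in [1.737000, 3.310000]
step 2: m = 2.523500, f(m) = 8.473180 > 0 → root in [1.737000, 2.523500]
step 3: m = 2.130250, f(m) = 0.340100 > 0 → root in [1.737000, 2.130250]
step 4: m = 1.933625, f(m) = -2.962409 < 0 → root in [1.933625, 2.130250]
step 5: m = 2.031938, f(m) = -1.370072 < 0 → root in [2.031938, 2.130250]
Midpoint of [2.031938, 2.130250] = 2.081094

2.08109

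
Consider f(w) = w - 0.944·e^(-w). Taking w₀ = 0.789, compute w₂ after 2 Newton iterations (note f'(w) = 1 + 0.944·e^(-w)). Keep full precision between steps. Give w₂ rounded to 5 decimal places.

0.54652

Newton update: w ← w − f(w)/f'(w).
w_0 = 0.789000: f = 0.360142, f' = 1.428858 → w_1 = 0.789000 - (0.360142)/(1.428858) = 0.536951
w_1 = 0.536951: f = -0.014843, f' = 1.551794 → w_2 = 0.536951 - (-0.014843)/(1.551794) = 0.546516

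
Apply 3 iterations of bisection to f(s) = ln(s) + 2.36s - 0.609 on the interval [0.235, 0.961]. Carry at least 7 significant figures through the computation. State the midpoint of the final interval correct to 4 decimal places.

0.5526

f(0.235000) = -1.502570, f(0.961000) = 1.619179 (opposite signs)
step 1: m = 0.598000, f(m) = 0.288115 > 0 → root in [0.235000, 0.598000]
step 2: m = 0.416500, f(m) = -0.501929 < 0 → root in [0.416500, 0.598000]
step 3: m = 0.507250, f(m) = -0.090641 < 0 → root in [0.507250, 0.598000]
Midpoint of [0.507250, 0.598000] = 0.552625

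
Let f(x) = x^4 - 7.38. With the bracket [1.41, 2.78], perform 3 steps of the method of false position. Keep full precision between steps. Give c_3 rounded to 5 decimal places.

1.58695

f(1.410000) = -3.427458, f(2.780000) = 52.348167
step 1: c = 1.494188, f(c) = -2.395512 < 0 → new bracket [1.494188, 2.780000]
step 2: c = 1.550453, f(c) = -1.601242 < 0 → new bracket [1.550453, 2.780000]
step 3: c = 1.586947, f(c) = -1.037664 < 0 → new bracket [1.586947, 2.780000]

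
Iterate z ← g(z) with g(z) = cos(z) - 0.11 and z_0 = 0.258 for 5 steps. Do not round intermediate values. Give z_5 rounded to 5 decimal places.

0.70101

z_1 = g(0.258000) = 0.856902
z_2 = g(0.856902) = 0.544782
z_3 = g(0.544782) = 0.745240
z_4 = g(0.745240) = 0.624925
z_5 = g(0.624925) = 0.701007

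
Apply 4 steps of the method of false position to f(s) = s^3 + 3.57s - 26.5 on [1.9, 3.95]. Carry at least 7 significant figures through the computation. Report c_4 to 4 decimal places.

f(1.900000) = -12.858000, f(3.950000) = 49.231375
step 1: c = 2.324532, f(c) = -5.640939 < 0 → new bracket [2.324532, 3.950000]
step 2: c = 2.491632, f(c) = -2.136257 < 0 → new bracket [2.491632, 3.950000]
step 3: c = 2.552282, f(c) = -0.762429 < 0 → new bracket [2.552282, 3.950000]
step 4: c = 2.573598, f(c) = -0.266279 < 0 → new bracket [2.573598, 3.950000]

2.5736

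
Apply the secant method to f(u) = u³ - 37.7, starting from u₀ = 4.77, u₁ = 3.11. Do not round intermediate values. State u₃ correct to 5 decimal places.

Secant update: u_(k+1) = u_k − f(u_k)·(u_k − u_(k-1))/(f(u_k) − f(u_(k-1))).
f(u_0) = 70.831333, f(u_1) = -7.619769
u_2 = 3.110000 - (-7.619769)·(3.110000 - 4.770000)/(-7.619769 - (70.831333)) = 3.271232; f(u_2) = -2.694686
u_3 = 3.271232 - (-2.694686)·(3.271232 - 3.110000)/(-2.694686 - (-7.619769)) = 3.359447; f(u_3) = 0.214345

3.35945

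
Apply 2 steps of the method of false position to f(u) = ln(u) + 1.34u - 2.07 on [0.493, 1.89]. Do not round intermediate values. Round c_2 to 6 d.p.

False-position update: c = (a·f(b) − b·f(a))/(f(b) − f(a)); replace the endpoint whose sign matches f(c).
f(0.493000) = -2.116626, f(1.890000) = 1.099177
step 1: c = 1.412499, f(c) = 0.168109 > 0 → new bracket [0.493000, 1.412499]
step 2: c = 1.344843, f(c) = 0.028367 > 0 → new bracket [0.493000, 1.344843]

1.344843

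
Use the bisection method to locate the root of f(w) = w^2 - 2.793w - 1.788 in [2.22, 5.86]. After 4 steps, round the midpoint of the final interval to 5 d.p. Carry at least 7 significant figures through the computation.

3.24375

f(2.220000) = -3.060060, f(5.860000) = 16.184620 (opposite signs)
step 1: m = 4.040000, f(m) = 3.249880 > 0 → root in [2.220000, 4.040000]
step 2: m = 3.130000, f(m) = -0.733190 < 0 → root in [3.130000, 4.040000]
step 3: m = 3.585000, f(m) = 1.051320 > 0 → root in [3.130000, 3.585000]
step 4: m = 3.357500, f(m) = 0.107309 > 0 → root in [3.130000, 3.357500]
Midpoint of [3.130000, 3.357500] = 3.243750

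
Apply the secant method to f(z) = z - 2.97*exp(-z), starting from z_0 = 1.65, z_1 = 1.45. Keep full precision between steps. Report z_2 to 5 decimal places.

0.98824

Secant update: z_(k+1) = z_k − f(z_k)·(z_k − z_(k-1))/(f(z_k) − f(z_(k-1))).
f(z_0) = 1.079612, f(z_1) = 0.753326
z_2 = 1.450000 - (0.753326)·(1.450000 - 1.650000)/(0.753326 - (1.079612)) = 0.988241; f(z_2) = -0.117284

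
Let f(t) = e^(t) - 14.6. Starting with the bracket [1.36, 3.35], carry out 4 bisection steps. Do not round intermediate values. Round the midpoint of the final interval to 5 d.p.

f(1.360000) = -10.703807, f(3.350000) = 13.902734 (opposite signs)
step 1: m = 2.355000, f(m) = -4.061871 < 0 → root in [2.355000, 3.350000]
step 2: m = 2.852500, f(m) = 2.731055 > 0 → root in [2.355000, 2.852500]
step 3: m = 2.603750, f(m) = -1.085678 < 0 → root in [2.603750, 2.852500]
step 4: m = 2.728125, f(m) = 0.704165 > 0 → root in [2.603750, 2.728125]
Midpoint of [2.603750, 2.728125] = 2.665938

2.66594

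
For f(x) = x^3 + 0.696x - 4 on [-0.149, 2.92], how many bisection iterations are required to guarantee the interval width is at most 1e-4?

15

Initial width b − a = 2.92 − -0.149 = 3.069000.
After n steps the width is (b−a)/2^n; need (b−a)/2^n ≤ 1e-4.
So n ≥ log₂(3.069000/1e-4) = log₂(30690.0000) ≈ 14.9055.
Hence n = 15.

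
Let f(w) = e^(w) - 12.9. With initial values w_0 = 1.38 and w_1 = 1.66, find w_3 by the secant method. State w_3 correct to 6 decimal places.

f(w_0) = -8.925098, f(w_1) = -7.640689
w_2 = 1.660000 - (-7.640689)·(1.660000 - 1.380000)/(-7.640689 - (-8.925098)) = 3.325663; f(w_2) = 14.917437
w_3 = 3.325663 - (14.917437)·(3.325663 - 1.660000)/(14.917437 - (-7.640689)) = 2.224179; f(w_3) = -3.654114

2.224179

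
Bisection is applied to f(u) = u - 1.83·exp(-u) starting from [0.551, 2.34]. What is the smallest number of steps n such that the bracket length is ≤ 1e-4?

Initial width b − a = 2.34 − 0.551 = 1.789000.
After n steps the width is (b−a)/2^n; need (b−a)/2^n ≤ 1e-4.
So n ≥ log₂(1.789000/1e-4) = log₂(17890.0000) ≈ 14.1269.
Hence n = 15.

15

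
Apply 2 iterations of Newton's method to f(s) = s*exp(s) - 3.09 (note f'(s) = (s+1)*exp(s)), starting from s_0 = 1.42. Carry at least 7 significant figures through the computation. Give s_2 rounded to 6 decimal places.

1.069280

s_0 = 1.420000: f = 2.784711, f' = 10.011831 → s_1 = 1.420000 - (2.784711)/(10.011831) = 1.141858
s_1 = 1.141858: f = 0.486965, f' = 6.709548 → s_2 = 1.141858 - (0.486965)/(6.709548) = 1.069280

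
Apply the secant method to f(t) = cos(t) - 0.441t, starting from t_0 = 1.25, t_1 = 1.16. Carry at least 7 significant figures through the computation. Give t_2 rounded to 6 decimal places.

f(t_0) = -0.235928, f(t_1) = -0.112220
t_2 = 1.160000 - (-0.112220)·(1.160000 - 1.250000)/(-0.112220 - (-0.235928)) = 1.078357; f(t_2) = -0.002778

1.078357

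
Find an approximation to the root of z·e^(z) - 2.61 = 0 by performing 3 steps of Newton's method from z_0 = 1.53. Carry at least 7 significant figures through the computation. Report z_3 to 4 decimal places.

f'(z) = (z + 1)·e^(z)
z_0 = 1.530000: f = 4.455811, f' = 11.683987 → z_1 = 1.530000 - (4.455811)/(11.683987) = 1.148640
z_1 = 1.148640: f = 1.012694, f' = 6.776593 → z_2 = 1.148640 - (1.012694)/(6.776593) = 0.999200
z_2 = 0.999200: f = 0.103933, f' = 5.430040 → z_3 = 0.999200 - (0.103933)/(5.430040) = 0.980059

0.9801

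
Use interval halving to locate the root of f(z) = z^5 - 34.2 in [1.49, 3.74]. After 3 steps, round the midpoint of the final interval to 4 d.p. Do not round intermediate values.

f(1.490000) = -26.856022, f(3.740000) = 697.542047 (opposite signs)
step 1: m = 2.615000, f(m) = 88.080855 > 0 → root in [1.490000, 2.615000]
step 2: m = 2.052500, f(m) = 2.226364 > 0 → root in [1.490000, 2.052500]
step 3: m = 1.771250, f(m) = -16.765909 < 0 → root in [1.771250, 2.052500]
Midpoint of [1.771250, 2.052500] = 1.911875

1.9119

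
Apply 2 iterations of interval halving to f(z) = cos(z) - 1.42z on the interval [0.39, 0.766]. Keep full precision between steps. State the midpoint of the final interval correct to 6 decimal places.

f(0.390000) = 0.371109, f(0.766000) = -0.367031 (opposite signs)
step 1: m = 0.578000, f(m) = 0.016797 > 0 → root in [0.578000, 0.766000]
step 2: m = 0.672000, f(m) = -0.171662 < 0 → root in [0.578000, 0.672000]
Midpoint of [0.578000, 0.672000] = 0.625000

0.625000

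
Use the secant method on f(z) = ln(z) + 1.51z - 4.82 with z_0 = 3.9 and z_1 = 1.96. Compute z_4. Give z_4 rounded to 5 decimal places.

f(z_0) = 2.429977, f(z_1) = -1.187456
z_2 = 1.960000 - (-1.187456)·(1.960000 - 3.900000)/(-1.187456 - (2.429977)) = 2.596823; f(z_2) = 0.055491
z_3 = 2.596823 - (0.055491)·(2.596823 - 1.960000)/(0.055491 - (-1.187456)) = 2.568392; f(z_3) = 0.001552
z_4 = 2.568392 - (0.001552)·(2.568392 - 2.596823)/(0.001552 - (0.055491)) = 2.567574; f(z_4) = -0.000002

2.56757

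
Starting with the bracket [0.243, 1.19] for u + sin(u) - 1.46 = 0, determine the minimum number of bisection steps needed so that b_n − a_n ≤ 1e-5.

Initial width b − a = 1.19 − 0.243 = 0.947000.
After n steps the width is (b−a)/2^n; need (b−a)/2^n ≤ 1e-5.
So n ≥ log₂(0.947000/1e-5) = log₂(94700.0000) ≈ 16.5311.
Hence n = 17.

17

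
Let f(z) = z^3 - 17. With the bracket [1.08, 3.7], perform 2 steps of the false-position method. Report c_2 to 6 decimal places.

f(1.080000) = -15.740288, f(3.700000) = 33.653000
step 1: c = 1.914922, f(c) = -9.978120 < 0 → new bracket [1.914922, 3.700000]
step 2: c = 2.323157, f(c) = -4.461793 < 0 → new bracket [2.323157, 3.700000]

2.323157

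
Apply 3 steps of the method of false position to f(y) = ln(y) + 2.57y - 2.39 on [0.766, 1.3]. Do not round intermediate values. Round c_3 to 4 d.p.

f(0.766000) = -0.687953, f(1.300000) = 1.213364
step 1: c = 0.959217, f(c) = 0.033550 > 0 → new bracket [0.766000, 0.959217]
step 2: c = 0.950232, f(c) = 0.001049 > 0 → new bracket [0.766000, 0.950232]
step 3: c = 0.949952, f(c) = 0.000033 > 0 → new bracket [0.766000, 0.949952]

0.9500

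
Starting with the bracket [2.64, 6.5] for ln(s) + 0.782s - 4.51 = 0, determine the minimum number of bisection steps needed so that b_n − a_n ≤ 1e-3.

Initial width b − a = 6.5 − 2.64 = 3.860000.
After n steps the width is (b−a)/2^n; need (b−a)/2^n ≤ 1e-3.
So n ≥ log₂(3.860000/1e-3) = log₂(3860.0000) ≈ 11.9144.
Hence n = 12.

12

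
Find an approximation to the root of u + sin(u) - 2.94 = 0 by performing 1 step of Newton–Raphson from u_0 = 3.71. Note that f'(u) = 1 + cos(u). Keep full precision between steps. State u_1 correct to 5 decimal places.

Newton update: u ← u − f(u)/f'(u).
u_0 = 3.710000: f = 0.231709, f' = 0.157241 → u_1 = 3.710000 - (0.231709)/(0.157241) = 2.236402

2.23640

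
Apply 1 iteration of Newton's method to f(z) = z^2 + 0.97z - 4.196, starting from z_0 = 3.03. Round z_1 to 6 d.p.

1.902831

Newton update: z ← z − f(z)/f'(z).
f'(z) = 2z + 0.97
z_0 = 3.030000: f = 7.924000, f' = 7.030000 → z_1 = 3.030000 - (7.924000)/(7.030000) = 1.902831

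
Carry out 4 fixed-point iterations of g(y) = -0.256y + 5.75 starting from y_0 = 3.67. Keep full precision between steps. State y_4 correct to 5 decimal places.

4.57413

y_1 = g(3.670000) = 4.810480
y_2 = g(4.810480) = 4.518517
y_3 = g(4.518517) = 4.593260
y_4 = g(4.593260) = 4.574126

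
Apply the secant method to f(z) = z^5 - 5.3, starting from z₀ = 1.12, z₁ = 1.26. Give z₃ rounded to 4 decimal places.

f(z_0) = -3.537658, f(z_1) = -2.124203
z_2 = 1.260000 - (-2.124203)·(1.260000 - 1.120000)/(-2.124203 - (-3.537658)) = 1.470398; f(z_2) = 1.573450
z_3 = 1.470398 - (1.573450)·(1.470398 - 1.260000)/(1.573450 - (-2.124203)) = 1.380868; f(z_3) = -0.279337

1.3809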